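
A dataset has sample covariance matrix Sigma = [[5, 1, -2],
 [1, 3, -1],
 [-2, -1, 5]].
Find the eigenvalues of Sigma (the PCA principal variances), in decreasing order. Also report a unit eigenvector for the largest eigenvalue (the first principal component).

Step 1 — characteristic polynomial p(λ) = det(λI - Sigma) = λ³ - tr·λ² + c_1·λ - det, where tr = trace, c_1 = sum of the principal 2×2 minors, det = det(Sigma):
  tr = 5 + 3 + 5 = 13,
  c_1 = (5·3 - (1)²) + (5·5 - (-2)²) + (3·5 - (-1)²) = 14 + 21 + 14 = 49,
  det = 5·(3·5 - (-1)²) - (1)·((1)·5 - (-1)·(-2)) + (-2)·((1)·(-1) - 3·(-2)) = 5·(14) - (1)·(3) + (-2)·(5) = 57.
  So p(λ) = λ³ - 13λ² + 49λ - 57.
Step 2 — look for an integer root (rational root theorem: any rational root is an integer divisor of 57). Testing λ = 3:
  p(3) = 27 - 117 + 147 - 57 = 0  ✓
  Dividing out (λ - 3): p(λ) = (λ - 3)(λ² - 10λ + 19).
Step 3 — remaining eigenvalues from the quadratic λ² - 10λ + 19 = 0:
  Δ = 10² - 4·19 = 100 - 76 = 24,  λ = (10 ± √24)/2 = (10 ± 4.899)/2 ≈ 7.4495 or 2.5505.
  Sorted: λ_1 = 7.4495,  λ_2 = 3,  λ_3 = 2.5505  (check: sum = 13 = tr ✓).

Step 4 — unit eigenvector for λ_1 ≈ 7.4495: v spans the null space of (Sigma - λ_1 I), whose rows are
  r_1 = (-2.4495, 1, -2),  r_2 = (1, -4.4495, -1),  r_3 = (-2, -1, -2.4495).
  v is orthogonal to every row, so take v ∝ r_1 × r_2 = ((1)·(-1) - (-2)·(-4.4495), (-2)·(1) - (-2.4495)·(-1), (-2.4495)·(-4.4495) - (1)·(1)) ≈ (-9.899, -4.4495, 9.899).
  Rescale (multiply by -1 so the first nonzero entry is positive): u = (9.899, 4.4495, -9.899).
  ||u|| = √((9.899)² + (4.4495)² + (-9.899)²) = √(215.7775) ≈ 14.6894,  v_1 = u/||u|| ≈ (0.6739, 0.3029, -0.6739) (||v_1|| = 1).

λ_1 = 7.4495,  λ_2 = 3,  λ_3 = 2.5505;  v_1 ≈ (0.6739, 0.3029, -0.6739)


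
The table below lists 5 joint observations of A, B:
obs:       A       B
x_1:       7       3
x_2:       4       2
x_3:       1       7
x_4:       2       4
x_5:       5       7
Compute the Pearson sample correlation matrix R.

Step 1 — column means:
  mean(A) = (7 + 4 + 1 + 2 + 5) / 5 = 19/5 = 3.8
  mean(B) = (3 + 2 + 7 + 4 + 7) / 5 = 23/5 = 4.6

Step 2 — sample variances and covariances s[i,j] = (1/(n-1)) · Σ_k (x_{k,i} - mean_i) · (x_{k,j} - mean_j), with n-1 = 4:
  s[A,A] = ((3.2)·(3.2) + (0.2)·(0.2) + (-2.8)·(-2.8) + (-1.8)·(-1.8) + (1.2)·(1.2)) / 4 = 22.8/4 = 5.7
  s[A,B] = ((3.2)·(-1.6) + (0.2)·(-2.6) + (-2.8)·(2.4) + (-1.8)·(-0.6) + (1.2)·(2.4)) / 4 = -8.4/4 = -2.1
  s[B,B] = ((-1.6)·(-1.6) + (-2.6)·(-2.6) + (2.4)·(2.4) + (-0.6)·(-0.6) + (2.4)·(2.4)) / 4 = 21.2/4 = 5.3
  Sample standard deviations s_i = √(s[i,i]):
  s(A) = √(5.7) = 2.3875
  s(B) = √(5.3) = 2.3022

Step 3 — r_{ij} = s_{ij} / (s_i · s_j):
  r[A,A] = 1 (diagonal).
  r[A,B] = -2.1 / (2.3875 · 2.3022) = -2.1 / 5.4964 = -0.3821
  r[B,B] = 1 (diagonal).

R is symmetric with unit diagonal. Assembling:

R = [[1, -0.3821],
 [-0.3821, 1]]


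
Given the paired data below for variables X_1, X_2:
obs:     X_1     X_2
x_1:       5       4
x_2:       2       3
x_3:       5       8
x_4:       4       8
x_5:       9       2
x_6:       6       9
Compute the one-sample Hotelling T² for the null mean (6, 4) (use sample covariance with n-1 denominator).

Step 1 — sample mean vector:
  mean(X_1) = (5 + 2 + 5 + 4 + 9 + 6) / 6 = 31/6 = 5.1667
  mean(X_2) = (4 + 3 + 8 + 8 + 2 + 9) / 6 = 34/6 = 5.6667
  x̄ = (5.1667, 5.6667),  deviation x̄ - mu_0 = (5.1667, 5.6667) - (6, 4) = (-0.8333, 1.6667).

Step 2 — sample covariance matrix, S[i,j] = (1/(n-1)) · Σ_k (x_{k,i} - mean_i) · (x_{k,j} - mean_j), divisor n-1 = 5:
  S[X_1,X_1] = ((-0.1667)·(-0.1667) + (-3.1667)·(-3.1667) + (-0.1667)·(-0.1667) + (-1.1667)·(-1.1667) + (3.8333)·(3.8333) + (0.8333)·(0.8333)) / 5 = 26.8333/5 = 5.3667
  S[X_1,X_2] = ((-0.1667)·(-1.6667) + (-3.1667)·(-2.6667) + (-0.1667)·(2.3333) + (-1.1667)·(2.3333) + (3.8333)·(-3.6667) + (0.8333)·(3.3333)) / 5 = -5.6667/5 = -1.1333
  S[X_2,X_2] = ((-1.6667)·(-1.6667) + (-2.6667)·(-2.6667) + (2.3333)·(2.3333) + (2.3333)·(2.3333) + (-3.6667)·(-3.6667) + (3.3333)·(3.3333)) / 5 = 45.3333/5 = 9.0667
  S = [[5.3667, -1.1333],
 [-1.1333, 9.0667]].

Step 3 — invert S. det(S) = 5.3667·9.0667 - (-1.1333)² = 47.3733.
  S^{-1} = (1/det) · [[d, -b], [-b, a]] = [[0.1914, 0.0239],
 [0.0239, 0.1133]].

Step 4 — quadratic form (x̄ - mu_0)^T · S^{-1} · (x̄ - mu_0):
  S^{-1} · (x̄ - mu_0) = (-0.1196, 0.1689),
  (x̄ - mu_0)^T · [...] = (-0.8333)·(-0.1196) + (1.6667)·(0.1689) = 0.3811.

Step 5 — scale by n: T² = 6 · 0.3811 = 2.2868.

T² ≈ 2.2868


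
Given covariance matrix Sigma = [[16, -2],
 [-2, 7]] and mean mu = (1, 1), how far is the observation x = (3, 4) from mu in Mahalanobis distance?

Step 1 — centre the observation: (x - mu) = (2, 3).

Step 2 — invert Sigma. det(Sigma) = 16·7 - (-2)² = 108.
  Sigma^{-1} = (1/det) · [[d, -b], [-b, a]] = [[0.0648, 0.0185],
 [0.0185, 0.1481]].

Step 3 — form the quadratic (x - mu)^T · Sigma^{-1} · (x - mu):
  Sigma^{-1} · (x - mu) = (0.1852, 0.4815).
  (x - mu)^T · [Sigma^{-1} · (x - mu)] = (2)·(0.1852) + (3)·(0.4815) = 1.8148.

Step 4 — take square root: d = √(1.8148) ≈ 1.3472.

d(x, mu) = √(1.8148) ≈ 1.3472


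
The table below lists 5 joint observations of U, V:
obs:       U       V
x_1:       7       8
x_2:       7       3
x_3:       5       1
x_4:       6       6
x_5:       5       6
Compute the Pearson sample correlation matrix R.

Step 1 — column means:
  mean(U) = (7 + 7 + 5 + 6 + 5) / 5 = 30/5 = 6
  mean(V) = (8 + 3 + 1 + 6 + 6) / 5 = 24/5 = 4.8

Step 2 — sample variances and covariances s[i,j] = (1/(n-1)) · Σ_k (x_{k,i} - mean_i) · (x_{k,j} - mean_j), with n-1 = 4:
  s[U,U] = ((1)·(1) + (1)·(1) + (-1)·(-1) + (0)·(0) + (-1)·(-1)) / 4 = 4/4 = 1
  s[U,V] = ((1)·(3.2) + (1)·(-1.8) + (-1)·(-3.8) + (0)·(1.2) + (-1)·(1.2)) / 4 = 4/4 = 1
  s[V,V] = ((3.2)·(3.2) + (-1.8)·(-1.8) + (-3.8)·(-3.8) + (1.2)·(1.2) + (1.2)·(1.2)) / 4 = 30.8/4 = 7.7
  Sample standard deviations s_i = √(s[i,i]):
  s(U) = √(1) = 1
  s(V) = √(7.7) = 2.7749

Step 3 — r_{ij} = s_{ij} / (s_i · s_j):
  r[U,U] = 1 (diagonal).
  r[U,V] = 1 / (1 · 2.7749) = 1 / 2.7749 = 0.3604
  r[V,V] = 1 (diagonal).

R is symmetric with unit diagonal. Assembling:

R = [[1, 0.3604],
 [0.3604, 1]]


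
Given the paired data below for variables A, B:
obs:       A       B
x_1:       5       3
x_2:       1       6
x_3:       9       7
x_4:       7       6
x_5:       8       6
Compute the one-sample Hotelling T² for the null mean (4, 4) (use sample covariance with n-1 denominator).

Step 1 — sample mean vector:
  mean(A) = (5 + 1 + 9 + 7 + 8) / 5 = 30/5 = 6
  mean(B) = (3 + 6 + 7 + 6 + 6) / 5 = 28/5 = 5.6
  x̄ = (6, 5.6),  deviation x̄ - mu_0 = (6, 5.6) - (4, 4) = (2, 1.6).

Step 2 — sample covariance matrix, S[i,j] = (1/(n-1)) · Σ_k (x_{k,i} - mean_i) · (x_{k,j} - mean_j), divisor n-1 = 4:
  S[A,A] = ((-1)·(-1) + (-5)·(-5) + (3)·(3) + (1)·(1) + (2)·(2)) / 4 = 40/4 = 10
  S[A,B] = ((-1)·(-2.6) + (-5)·(0.4) + (3)·(1.4) + (1)·(0.4) + (2)·(0.4)) / 4 = 6/4 = 1.5
  S[B,B] = ((-2.6)·(-2.6) + (0.4)·(0.4) + (1.4)·(1.4) + (0.4)·(0.4) + (0.4)·(0.4)) / 4 = 9.2/4 = 2.3
  S = [[10, 1.5],
 [1.5, 2.3]].

Step 3 — invert S. det(S) = 10·2.3 - (1.5)² = 20.75.
  S^{-1} = (1/det) · [[d, -b], [-b, a]] = [[0.1108, -0.0723],
 [-0.0723, 0.4819]].

Step 4 — quadratic form (x̄ - mu_0)^T · S^{-1} · (x̄ - mu_0):
  S^{-1} · (x̄ - mu_0) = (0.106, 0.6265),
  (x̄ - mu_0)^T · [...] = (2)·(0.106) + (1.6)·(0.6265) = 1.2145.

Step 5 — scale by n: T² = 5 · 1.2145 = 6.0723.

T² ≈ 6.0723


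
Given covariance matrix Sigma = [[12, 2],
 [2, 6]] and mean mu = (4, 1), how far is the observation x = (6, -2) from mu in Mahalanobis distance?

Step 1 — centre the observation: (x - mu) = (2, -3).

Step 2 — invert Sigma. det(Sigma) = 12·6 - (2)² = 68.
  Sigma^{-1} = (1/det) · [[d, -b], [-b, a]] = [[0.0882, -0.0294],
 [-0.0294, 0.1765]].

Step 3 — form the quadratic (x - mu)^T · Sigma^{-1} · (x - mu):
  Sigma^{-1} · (x - mu) = (0.2647, -0.5882).
  (x - mu)^T · [Sigma^{-1} · (x - mu)] = (2)·(0.2647) + (-3)·(-0.5882) = 2.2941.

Step 4 — take square root: d = √(2.2941) ≈ 1.5146.

d(x, mu) = √(2.2941) ≈ 1.5146


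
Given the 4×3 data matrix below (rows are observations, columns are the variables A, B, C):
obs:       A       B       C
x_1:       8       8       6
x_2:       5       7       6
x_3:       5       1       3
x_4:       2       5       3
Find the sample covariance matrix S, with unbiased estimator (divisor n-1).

Step 1 — column means:
  mean(A) = (8 + 5 + 5 + 2) / 4 = 20/4 = 5
  mean(B) = (8 + 7 + 1 + 5) / 4 = 21/4 = 5.25
  mean(C) = (6 + 6 + 3 + 3) / 4 = 18/4 = 4.5

Step 2 — sample covariance S[i,j] = (1/(n-1)) · Σ_k (x_{k,i} - mean_i) · (x_{k,j} - mean_j), with n-1 = 3.
  S[A,A] = ((3)·(3) + (0)·(0) + (0)·(0) + (-3)·(-3)) / 3 = 18/3 = 6
  S[A,B] = ((3)·(2.75) + (0)·(1.75) + (0)·(-4.25) + (-3)·(-0.25)) / 3 = 9/3 = 3
  S[A,C] = ((3)·(1.5) + (0)·(1.5) + (0)·(-1.5) + (-3)·(-1.5)) / 3 = 9/3 = 3
  S[B,B] = ((2.75)·(2.75) + (1.75)·(1.75) + (-4.25)·(-4.25) + (-0.25)·(-0.25)) / 3 = 28.75/3 = 9.5833
  S[B,C] = ((2.75)·(1.5) + (1.75)·(1.5) + (-4.25)·(-1.5) + (-0.25)·(-1.5)) / 3 = 13.5/3 = 4.5
  S[C,C] = ((1.5)·(1.5) + (1.5)·(1.5) + (-1.5)·(-1.5) + (-1.5)·(-1.5)) / 3 = 9/3 = 3

S is symmetric (S[j,i] = S[i,j]). Assembling:

S = [[6, 3, 3],
 [3, 9.5833, 4.5],
 [3, 4.5, 3]]


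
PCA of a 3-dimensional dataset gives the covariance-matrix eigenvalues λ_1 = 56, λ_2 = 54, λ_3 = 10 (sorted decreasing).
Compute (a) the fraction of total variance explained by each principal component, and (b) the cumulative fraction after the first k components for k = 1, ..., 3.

Step 1 — total variance = trace(Sigma) = Σ λ_i = 56 + 54 + 10 = 120.

Step 2 — fraction explained by component i = λ_i / Σ λ:
  PC1: 56/120 = 0.4667
  PC2: 54/120 = 0.45
  PC3: 10/120 = 0.0833

Step 3 — cumulative fraction after k components = (λ_1 + ... + λ_k) / Σ λ:
  k = 1: 56/120 = 0.4667
  k = 2: (56 + 54)/120 = 110/120 = 0.9167
  k = 3: (56 + 54 + 10)/120 = 120/120 = 1

Summary (fraction, with percent):

explained: PC1 0.4667 (46.67%), PC2 0.45 (45%), PC3 0.0833 (8.33%);  cumulative: 0.4667, 0.9167, 1


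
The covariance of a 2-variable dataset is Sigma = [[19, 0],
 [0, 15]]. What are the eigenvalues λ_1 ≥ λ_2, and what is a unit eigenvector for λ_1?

Step 1 — characteristic polynomial of 2×2 Sigma:
  det(Sigma - λI) = λ² - trace · λ + det = 0.
  trace = 19 + 15 = 34, det = 19·15 - (0)² = 285.
Step 2 — discriminant:
  Δ = trace² - 4·det = 1156 - 1140 = 16.
Step 3 — eigenvalues:
  λ = (trace ± √Δ)/2 = (34 ± 4)/2,
  λ_1 = 19,  λ_2 = 15.

Step 4 — unit eigenvector for λ_1: Sigma is diagonal, so its eigenvectors are the coordinate axes. λ_1 = 19 is the diagonal entry on the first coordinate axis, hence
  v_1 = (1, 0) (||v_1|| = 1).

λ_1 = 19,  λ_2 = 15;  v_1 ≈ (1, 0)


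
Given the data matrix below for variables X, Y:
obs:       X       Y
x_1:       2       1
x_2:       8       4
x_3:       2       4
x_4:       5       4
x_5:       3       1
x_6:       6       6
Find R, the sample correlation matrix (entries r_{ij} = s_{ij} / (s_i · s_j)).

Step 1 — column means:
  mean(X) = (2 + 8 + 2 + 5 + 3 + 6) / 6 = 26/6 = 4.3333
  mean(Y) = (1 + 4 + 4 + 4 + 1 + 6) / 6 = 20/6 = 3.3333

Step 2 — sample variances and covariances s[i,j] = (1/(n-1)) · Σ_k (x_{k,i} - mean_i) · (x_{k,j} - mean_j), with n-1 = 5:
  s[X,X] = ((-2.3333)·(-2.3333) + (3.6667)·(3.6667) + (-2.3333)·(-2.3333) + (0.6667)·(0.6667) + (-1.3333)·(-1.3333) + (1.6667)·(1.6667)) / 5 = 29.3333/5 = 5.8667
  s[X,Y] = ((-2.3333)·(-2.3333) + (3.6667)·(0.6667) + (-2.3333)·(0.6667) + (0.6667)·(0.6667) + (-1.3333)·(-2.3333) + (1.6667)·(2.6667)) / 5 = 14.3333/5 = 2.8667
  s[Y,Y] = ((-2.3333)·(-2.3333) + (0.6667)·(0.6667) + (0.6667)·(0.6667) + (0.6667)·(0.6667) + (-2.3333)·(-2.3333) + (2.6667)·(2.6667)) / 5 = 19.3333/5 = 3.8667
  Sample standard deviations s_i = √(s[i,i]):
  s(X) = √(5.8667) = 2.4221
  s(Y) = √(3.8667) = 1.9664

Step 3 — r_{ij} = s_{ij} / (s_i · s_j):
  r[X,X] = 1 (diagonal).
  r[X,Y] = 2.8667 / (2.4221 · 1.9664) = 2.8667 / 4.7628 = 0.6019
  r[Y,Y] = 1 (diagonal).

R is symmetric with unit diagonal. Assembling:

R = [[1, 0.6019],
 [0.6019, 1]]


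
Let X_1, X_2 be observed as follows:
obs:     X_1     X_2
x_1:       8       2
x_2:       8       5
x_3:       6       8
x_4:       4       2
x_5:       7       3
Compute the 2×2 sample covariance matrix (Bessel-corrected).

Step 1 — column means:
  mean(X_1) = (8 + 8 + 6 + 4 + 7) / 5 = 33/5 = 6.6
  mean(X_2) = (2 + 5 + 8 + 2 + 3) / 5 = 20/5 = 4

Step 2 — sample covariance S[i,j] = (1/(n-1)) · Σ_k (x_{k,i} - mean_i) · (x_{k,j} - mean_j), with n-1 = 4.
  S[X_1,X_1] = ((1.4)·(1.4) + (1.4)·(1.4) + (-0.6)·(-0.6) + (-2.6)·(-2.6) + (0.4)·(0.4)) / 4 = 11.2/4 = 2.8
  S[X_1,X_2] = ((1.4)·(-2) + (1.4)·(1) + (-0.6)·(4) + (-2.6)·(-2) + (0.4)·(-1)) / 4 = 1/4 = 0.25
  S[X_2,X_2] = ((-2)·(-2) + (1)·(1) + (4)·(4) + (-2)·(-2) + (-1)·(-1)) / 4 = 26/4 = 6.5

S is symmetric (S[j,i] = S[i,j]). Assembling:

S = [[2.8, 0.25],
 [0.25, 6.5]]


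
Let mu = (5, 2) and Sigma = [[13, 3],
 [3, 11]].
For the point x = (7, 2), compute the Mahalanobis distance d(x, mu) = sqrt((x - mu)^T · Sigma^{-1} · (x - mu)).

Step 1 — centre the observation: (x - mu) = (2, 0).

Step 2 — invert Sigma. det(Sigma) = 13·11 - (3)² = 134.
  Sigma^{-1} = (1/det) · [[d, -b], [-b, a]] = [[0.0821, -0.0224],
 [-0.0224, 0.097]].

Step 3 — form the quadratic (x - mu)^T · Sigma^{-1} · (x - mu):
  Sigma^{-1} · (x - mu) = (0.1642, -0.0448).
  (x - mu)^T · [Sigma^{-1} · (x - mu)] = (2)·(0.1642) + (0)·(-0.0448) = 0.3284.

Step 4 — take square root: d = √(0.3284) ≈ 0.573.

d(x, mu) = √(0.3284) ≈ 0.573


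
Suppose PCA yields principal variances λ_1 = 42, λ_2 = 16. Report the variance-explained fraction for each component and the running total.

Step 1 — total variance = trace(Sigma) = Σ λ_i = 42 + 16 = 58.

Step 2 — fraction explained by component i = λ_i / Σ λ:
  PC1: 42/58 = 0.7241
  PC2: 16/58 = 0.2759

Step 3 — cumulative fraction after k components = (λ_1 + ... + λ_k) / Σ λ:
  k = 1: 42/58 = 0.7241
  k = 2: (42 + 16)/58 = 58/58 = 1

Summary (fraction, with percent):

explained: PC1 0.7241 (72.41%), PC2 0.2759 (27.59%);  cumulative: 0.7241, 1


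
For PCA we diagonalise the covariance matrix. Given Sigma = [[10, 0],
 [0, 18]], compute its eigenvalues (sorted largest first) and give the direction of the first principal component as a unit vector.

Step 1 — characteristic polynomial of 2×2 Sigma:
  det(Sigma - λI) = λ² - trace · λ + det = 0.
  trace = 10 + 18 = 28, det = 10·18 - (0)² = 180.
Step 2 — discriminant:
  Δ = trace² - 4·det = 784 - 720 = 64.
Step 3 — eigenvalues:
  λ = (trace ± √Δ)/2 = (28 ± 8)/2,
  λ_1 = 18,  λ_2 = 10.

Step 4 — unit eigenvector for λ_1: Sigma is diagonal, so its eigenvectors are the coordinate axes. λ_1 = 18 is the diagonal entry on the second coordinate axis, hence
  v_1 = (0, 1) (||v_1|| = 1).

λ_1 = 18,  λ_2 = 10;  v_1 ≈ (0, 1)


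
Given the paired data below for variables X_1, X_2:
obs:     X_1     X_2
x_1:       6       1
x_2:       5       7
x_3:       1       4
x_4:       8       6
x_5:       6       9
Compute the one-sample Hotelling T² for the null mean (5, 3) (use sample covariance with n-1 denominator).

Step 1 — sample mean vector:
  mean(X_1) = (6 + 5 + 1 + 8 + 6) / 5 = 26/5 = 5.2
  mean(X_2) = (1 + 7 + 4 + 6 + 9) / 5 = 27/5 = 5.4
  x̄ = (5.2, 5.4),  deviation x̄ - mu_0 = (5.2, 5.4) - (5, 3) = (0.2, 2.4).

Step 2 — sample covariance matrix, S[i,j] = (1/(n-1)) · Σ_k (x_{k,i} - mean_i) · (x_{k,j} - mean_j), divisor n-1 = 4:
  S[X_1,X_1] = ((0.8)·(0.8) + (-0.2)·(-0.2) + (-4.2)·(-4.2) + (2.8)·(2.8) + (0.8)·(0.8)) / 4 = 26.8/4 = 6.7
  S[X_1,X_2] = ((0.8)·(-4.4) + (-0.2)·(1.6) + (-4.2)·(-1.4) + (2.8)·(0.6) + (0.8)·(3.6)) / 4 = 6.6/4 = 1.65
  S[X_2,X_2] = ((-4.4)·(-4.4) + (1.6)·(1.6) + (-1.4)·(-1.4) + (0.6)·(0.6) + (3.6)·(3.6)) / 4 = 37.2/4 = 9.3
  S = [[6.7, 1.65],
 [1.65, 9.3]].

Step 3 — invert S. det(S) = 6.7·9.3 - (1.65)² = 59.5875.
  S^{-1} = (1/det) · [[d, -b], [-b, a]] = [[0.1561, -0.0277],
 [-0.0277, 0.1124]].

Step 4 — quadratic form (x̄ - mu_0)^T · S^{-1} · (x̄ - mu_0):
  S^{-1} · (x̄ - mu_0) = (-0.0352, 0.2643),
  (x̄ - mu_0)^T · [...] = (0.2)·(-0.0352) + (2.4)·(0.2643) = 0.6273.

Step 5 — scale by n: T² = 5 · 0.6273 = 3.1366.

T² ≈ 3.1366


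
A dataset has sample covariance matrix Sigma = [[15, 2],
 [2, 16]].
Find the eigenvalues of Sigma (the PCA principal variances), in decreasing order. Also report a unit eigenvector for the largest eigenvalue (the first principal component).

Step 1 — characteristic polynomial of 2×2 Sigma:
  det(Sigma - λI) = λ² - trace · λ + det = 0.
  trace = 15 + 16 = 31, det = 15·16 - (2)² = 236.
Step 2 — discriminant:
  Δ = trace² - 4·det = 961 - 944 = 17.
Step 3 — eigenvalues:
  λ = (trace ± √Δ)/2 = (31 ± 4.1231)/2,
  λ_1 = 17.5616,  λ_2 = 13.4384.

Step 4 — unit eigenvector for λ_1: solve (Sigma - λ_1 I)v = 0. First row:
  (15 - 17.5616)·v_x + (2)·v_y = 0, i.e. (-2.5616)·v_x + (2)·v_y = 0,
  so v ∝ (b, λ_1 - a) = (2, 2.5616) = u.
  ||u|| = √((2)² + (2.5616)²) = √(10.5616) ≈ 3.2499,
  v_1 = u/||u|| ≈ (0.6154, 0.7882) (||v_1|| = 1).

λ_1 = 17.5616,  λ_2 = 13.4384;  v_1 ≈ (0.6154, 0.7882)


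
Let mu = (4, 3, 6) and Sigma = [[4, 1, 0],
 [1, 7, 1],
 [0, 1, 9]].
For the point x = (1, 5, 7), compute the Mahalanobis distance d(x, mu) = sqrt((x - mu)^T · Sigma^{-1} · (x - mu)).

Step 1 — centre the observation: (x - mu) = (-3, 2, 1).

Step 2 — invert Sigma (cofactor / det for 3×3, or solve directly):
  Sigma^{-1} = [[0.2594, -0.0377, 0.0042],
 [-0.0377, 0.1506, -0.0167],
 [0.0042, -0.0167, 0.113]].

Step 3 — form the quadratic (x - mu)^T · Sigma^{-1} · (x - mu):
  Sigma^{-1} · (x - mu) = (-0.8494, 0.3975, 0.0669).
  (x - mu)^T · [Sigma^{-1} · (x - mu)] = (-3)·(-0.8494) + (2)·(0.3975) + (1)·(0.0669) = 3.41.

Step 4 — take square root: d = √(3.41) ≈ 1.8466.

d(x, mu) = √(3.41) ≈ 1.8466


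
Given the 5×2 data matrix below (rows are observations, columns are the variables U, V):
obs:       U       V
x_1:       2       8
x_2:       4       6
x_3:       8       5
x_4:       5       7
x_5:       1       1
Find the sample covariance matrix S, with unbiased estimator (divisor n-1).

Step 1 — column means:
  mean(U) = (2 + 4 + 8 + 5 + 1) / 5 = 20/5 = 4
  mean(V) = (8 + 6 + 5 + 7 + 1) / 5 = 27/5 = 5.4

Step 2 — sample covariance S[i,j] = (1/(n-1)) · Σ_k (x_{k,i} - mean_i) · (x_{k,j} - mean_j), with n-1 = 4.
  S[U,U] = ((-2)·(-2) + (0)·(0) + (4)·(4) + (1)·(1) + (-3)·(-3)) / 4 = 30/4 = 7.5
  S[U,V] = ((-2)·(2.6) + (0)·(0.6) + (4)·(-0.4) + (1)·(1.6) + (-3)·(-4.4)) / 4 = 8/4 = 2
  S[V,V] = ((2.6)·(2.6) + (0.6)·(0.6) + (-0.4)·(-0.4) + (1.6)·(1.6) + (-4.4)·(-4.4)) / 4 = 29.2/4 = 7.3

S is symmetric (S[j,i] = S[i,j]). Assembling:

S = [[7.5, 2],
 [2, 7.3]]


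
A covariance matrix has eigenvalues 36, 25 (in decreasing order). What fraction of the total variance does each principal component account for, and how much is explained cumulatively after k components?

Step 1 — total variance = trace(Sigma) = Σ λ_i = 36 + 25 = 61.

Step 2 — fraction explained by component i = λ_i / Σ λ:
  PC1: 36/61 = 0.5902
  PC2: 25/61 = 0.4098

Step 3 — cumulative fraction after k components = (λ_1 + ... + λ_k) / Σ λ:
  k = 1: 36/61 = 0.5902
  k = 2: (36 + 25)/61 = 61/61 = 1

Summary (fraction, with percent):

explained: PC1 0.5902 (59.02%), PC2 0.4098 (40.98%);  cumulative: 0.5902, 1


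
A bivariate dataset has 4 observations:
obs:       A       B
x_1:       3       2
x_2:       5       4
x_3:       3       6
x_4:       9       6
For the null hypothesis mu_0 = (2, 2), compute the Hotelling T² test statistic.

Step 1 — sample mean vector:
  mean(A) = (3 + 5 + 3 + 9) / 4 = 20/4 = 5
  mean(B) = (2 + 4 + 6 + 6) / 4 = 18/4 = 4.5
  x̄ = (5, 4.5),  deviation x̄ - mu_0 = (5, 4.5) - (2, 2) = (3, 2.5).

Step 2 — sample covariance matrix, S[i,j] = (1/(n-1)) · Σ_k (x_{k,i} - mean_i) · (x_{k,j} - mean_j), divisor n-1 = 3:
  S[A,A] = ((-2)·(-2) + (0)·(0) + (-2)·(-2) + (4)·(4)) / 3 = 24/3 = 8
  S[A,B] = ((-2)·(-2.5) + (0)·(-0.5) + (-2)·(1.5) + (4)·(1.5)) / 3 = 8/3 = 2.6667
  S[B,B] = ((-2.5)·(-2.5) + (-0.5)·(-0.5) + (1.5)·(1.5) + (1.5)·(1.5)) / 3 = 11/3 = 3.6667
  S = [[8, 2.6667],
 [2.6667, 3.6667]].

Step 3 — invert S. det(S) = 8·3.6667 - (2.6667)² = 22.2222.
  S^{-1} = (1/det) · [[d, -b], [-b, a]] = [[0.165, -0.12],
 [-0.12, 0.36]].

Step 4 — quadratic form (x̄ - mu_0)^T · S^{-1} · (x̄ - mu_0):
  S^{-1} · (x̄ - mu_0) = (0.195, 0.54),
  (x̄ - mu_0)^T · [...] = (3)·(0.195) + (2.5)·(0.54) = 1.935.

Step 5 — scale by n: T² = 4 · 1.935 = 7.74.

T² ≈ 7.74


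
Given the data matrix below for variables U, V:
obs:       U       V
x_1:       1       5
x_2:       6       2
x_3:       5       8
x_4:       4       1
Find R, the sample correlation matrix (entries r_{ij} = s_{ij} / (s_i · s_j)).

Step 1 — column means:
  mean(U) = (1 + 6 + 5 + 4) / 4 = 16/4 = 4
  mean(V) = (5 + 2 + 8 + 1) / 4 = 16/4 = 4

Step 2 — sample variances and covariances s[i,j] = (1/(n-1)) · Σ_k (x_{k,i} - mean_i) · (x_{k,j} - mean_j), with n-1 = 3:
  s[U,U] = ((-3)·(-3) + (2)·(2) + (1)·(1) + (0)·(0)) / 3 = 14/3 = 4.6667
  s[U,V] = ((-3)·(1) + (2)·(-2) + (1)·(4) + (0)·(-3)) / 3 = -3/3 = -1
  s[V,V] = ((1)·(1) + (-2)·(-2) + (4)·(4) + (-3)·(-3)) / 3 = 30/3 = 10
  Sample standard deviations s_i = √(s[i,i]):
  s(U) = √(4.6667) = 2.1602
  s(V) = √(10) = 3.1623

Step 3 — r_{ij} = s_{ij} / (s_i · s_j):
  r[U,U] = 1 (diagonal).
  r[U,V] = -1 / (2.1602 · 3.1623) = -1 / 6.8313 = -0.1464
  r[V,V] = 1 (diagonal).

R is symmetric with unit diagonal. Assembling:

R = [[1, -0.1464],
 [-0.1464, 1]]


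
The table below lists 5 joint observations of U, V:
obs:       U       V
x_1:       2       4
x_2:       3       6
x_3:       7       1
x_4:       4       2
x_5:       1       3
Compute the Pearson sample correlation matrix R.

Step 1 — column means:
  mean(U) = (2 + 3 + 7 + 4 + 1) / 5 = 17/5 = 3.4
  mean(V) = (4 + 6 + 1 + 2 + 3) / 5 = 16/5 = 3.2

Step 2 — sample variances and covariances s[i,j] = (1/(n-1)) · Σ_k (x_{k,i} - mean_i) · (x_{k,j} - mean_j), with n-1 = 4:
  s[U,U] = ((-1.4)·(-1.4) + (-0.4)·(-0.4) + (3.6)·(3.6) + (0.6)·(0.6) + (-2.4)·(-2.4)) / 4 = 21.2/4 = 5.3
  s[U,V] = ((-1.4)·(0.8) + (-0.4)·(2.8) + (3.6)·(-2.2) + (0.6)·(-1.2) + (-2.4)·(-0.2)) / 4 = -10.4/4 = -2.6
  s[V,V] = ((0.8)·(0.8) + (2.8)·(2.8) + (-2.2)·(-2.2) + (-1.2)·(-1.2) + (-0.2)·(-0.2)) / 4 = 14.8/4 = 3.7
  Sample standard deviations s_i = √(s[i,i]):
  s(U) = √(5.3) = 2.3022
  s(V) = √(3.7) = 1.9235

Step 3 — r_{ij} = s_{ij} / (s_i · s_j):
  r[U,U] = 1 (diagonal).
  r[U,V] = -2.6 / (2.3022 · 1.9235) = -2.6 / 4.4283 = -0.5871
  r[V,V] = 1 (diagonal).

R is symmetric with unit diagonal. Assembling:

R = [[1, -0.5871],
 [-0.5871, 1]]


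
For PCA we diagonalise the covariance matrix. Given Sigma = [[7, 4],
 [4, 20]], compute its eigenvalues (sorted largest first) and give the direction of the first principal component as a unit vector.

Step 1 — characteristic polynomial of 2×2 Sigma:
  det(Sigma - λI) = λ² - trace · λ + det = 0.
  trace = 7 + 20 = 27, det = 7·20 - (4)² = 124.
Step 2 — discriminant:
  Δ = trace² - 4·det = 729 - 496 = 233.
Step 3 — eigenvalues:
  λ = (trace ± √Δ)/2 = (27 ± 15.2643)/2,
  λ_1 = 21.1322,  λ_2 = 5.8678.

Step 4 — unit eigenvector for λ_1: solve (Sigma - λ_1 I)v = 0. First row:
  (7 - 21.1322)·v_x + (4)·v_y = 0, i.e. (-14.1322)·v_x + (4)·v_y = 0,
  so v ∝ (b, λ_1 - a) = (4, 14.1322) = u.
  ||u|| = √((4)² + (14.1322)²) = √(215.7182) ≈ 14.6873,
  v_1 = u/||u|| ≈ (0.2723, 0.9622) (||v_1|| = 1).

λ_1 = 21.1322,  λ_2 = 5.8678;  v_1 ≈ (0.2723, 0.9622)


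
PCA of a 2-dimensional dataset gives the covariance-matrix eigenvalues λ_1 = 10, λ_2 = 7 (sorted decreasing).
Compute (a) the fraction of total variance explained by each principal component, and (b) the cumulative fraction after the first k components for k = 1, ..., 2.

Step 1 — total variance = trace(Sigma) = Σ λ_i = 10 + 7 = 17.

Step 2 — fraction explained by component i = λ_i / Σ λ:
  PC1: 10/17 = 0.5882
  PC2: 7/17 = 0.4118

Step 3 — cumulative fraction after k components = (λ_1 + ... + λ_k) / Σ λ:
  k = 1: 10/17 = 0.5882
  k = 2: (10 + 7)/17 = 17/17 = 1

Summary (fraction, with percent):

explained: PC1 0.5882 (58.82%), PC2 0.4118 (41.18%);  cumulative: 0.5882, 1


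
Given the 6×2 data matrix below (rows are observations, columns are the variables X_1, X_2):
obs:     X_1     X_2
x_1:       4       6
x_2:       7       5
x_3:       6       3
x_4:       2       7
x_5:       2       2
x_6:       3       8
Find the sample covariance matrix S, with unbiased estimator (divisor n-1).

Step 1 — column means:
  mean(X_1) = (4 + 7 + 6 + 2 + 2 + 3) / 6 = 24/6 = 4
  mean(X_2) = (6 + 5 + 3 + 7 + 2 + 8) / 6 = 31/6 = 5.1667

Step 2 — sample covariance S[i,j] = (1/(n-1)) · Σ_k (x_{k,i} - mean_i) · (x_{k,j} - mean_j), with n-1 = 5.
  S[X_1,X_1] = ((0)·(0) + (3)·(3) + (2)·(2) + (-2)·(-2) + (-2)·(-2) + (-1)·(-1)) / 5 = 22/5 = 4.4
  S[X_1,X_2] = ((0)·(0.8333) + (3)·(-0.1667) + (2)·(-2.1667) + (-2)·(1.8333) + (-2)·(-3.1667) + (-1)·(2.8333)) / 5 = -5/5 = -1
  S[X_2,X_2] = ((0.8333)·(0.8333) + (-0.1667)·(-0.1667) + (-2.1667)·(-2.1667) + (1.8333)·(1.8333) + (-3.1667)·(-3.1667) + (2.8333)·(2.8333)) / 5 = 26.8333/5 = 5.3667

S is symmetric (S[j,i] = S[i,j]). Assembling:

S = [[4.4, -1],
 [-1, 5.3667]]


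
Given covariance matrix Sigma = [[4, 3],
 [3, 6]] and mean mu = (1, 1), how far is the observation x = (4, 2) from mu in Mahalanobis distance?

Step 1 — centre the observation: (x - mu) = (3, 1).

Step 2 — invert Sigma. det(Sigma) = 4·6 - (3)² = 15.
  Sigma^{-1} = (1/det) · [[d, -b], [-b, a]] = [[0.4, -0.2],
 [-0.2, 0.2667]].

Step 3 — form the quadratic (x - mu)^T · Sigma^{-1} · (x - mu):
  Sigma^{-1} · (x - mu) = (1, -0.3333).
  (x - mu)^T · [Sigma^{-1} · (x - mu)] = (3)·(1) + (1)·(-0.3333) = 2.6667.

Step 4 — take square root: d = √(2.6667) ≈ 1.633.

d(x, mu) = √(2.6667) ≈ 1.633


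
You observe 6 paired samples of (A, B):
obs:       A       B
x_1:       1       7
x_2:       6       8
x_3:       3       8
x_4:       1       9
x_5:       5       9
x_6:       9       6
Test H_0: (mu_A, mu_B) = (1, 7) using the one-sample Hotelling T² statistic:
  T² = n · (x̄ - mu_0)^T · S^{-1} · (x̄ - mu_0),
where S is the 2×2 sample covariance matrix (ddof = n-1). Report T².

Step 1 — sample mean vector:
  mean(A) = (1 + 6 + 3 + 1 + 5 + 9) / 6 = 25/6 = 4.1667
  mean(B) = (7 + 8 + 8 + 9 + 9 + 6) / 6 = 47/6 = 7.8333
  x̄ = (4.1667, 7.8333),  deviation x̄ - mu_0 = (4.1667, 7.8333) - (1, 7) = (3.1667, 0.8333).

Step 2 — sample covariance matrix, S[i,j] = (1/(n-1)) · Σ_k (x_{k,i} - mean_i) · (x_{k,j} - mean_j), divisor n-1 = 5:
  S[A,A] = ((-3.1667)·(-3.1667) + (1.8333)·(1.8333) + (-1.1667)·(-1.1667) + (-3.1667)·(-3.1667) + (0.8333)·(0.8333) + (4.8333)·(4.8333)) / 5 = 48.8333/5 = 9.7667
  S[A,B] = ((-3.1667)·(-0.8333) + (1.8333)·(0.1667) + (-1.1667)·(0.1667) + (-3.1667)·(1.1667) + (0.8333)·(1.1667) + (4.8333)·(-1.8333)) / 5 = -8.8333/5 = -1.7667
  S[B,B] = ((-0.8333)·(-0.8333) + (0.1667)·(0.1667) + (0.1667)·(0.1667) + (1.1667)·(1.1667) + (1.1667)·(1.1667) + (-1.8333)·(-1.8333)) / 5 = 6.8333/5 = 1.3667
  S = [[9.7667, -1.7667],
 [-1.7667, 1.3667]].

Step 3 — invert S. det(S) = 9.7667·1.3667 - (-1.7667)² = 10.2267.
  S^{-1} = (1/det) · [[d, -b], [-b, a]] = [[0.1336, 0.1728],
 [0.1728, 0.955]].

Step 4 — quadratic form (x̄ - mu_0)^T · S^{-1} · (x̄ - mu_0):
  S^{-1} · (x̄ - mu_0) = (0.5671, 1.3429),
  (x̄ - mu_0)^T · [...] = (3.1667)·(0.5671) + (0.8333)·(1.3429) = 2.915.

Step 5 — scale by n: T² = 6 · 2.915 = 17.4902.

T² ≈ 17.4902


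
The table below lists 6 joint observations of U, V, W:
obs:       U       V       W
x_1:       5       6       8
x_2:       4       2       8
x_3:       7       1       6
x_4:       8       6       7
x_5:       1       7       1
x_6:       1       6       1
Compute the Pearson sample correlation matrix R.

Step 1 — column means:
  mean(U) = (5 + 4 + 7 + 8 + 1 + 1) / 6 = 26/6 = 4.3333
  mean(V) = (6 + 2 + 1 + 6 + 7 + 6) / 6 = 28/6 = 4.6667
  mean(W) = (8 + 8 + 6 + 7 + 1 + 1) / 6 = 31/6 = 5.1667

Step 2 — sample variances and covariances s[i,j] = (1/(n-1)) · Σ_k (x_{k,i} - mean_i) · (x_{k,j} - mean_j), with n-1 = 5:
  s[U,U] = ((0.6667)·(0.6667) + (-0.3333)·(-0.3333) + (2.6667)·(2.6667) + (3.6667)·(3.6667) + (-3.3333)·(-3.3333) + (-3.3333)·(-3.3333)) / 5 = 43.3333/5 = 8.6667
  s[U,V] = ((0.6667)·(1.3333) + (-0.3333)·(-2.6667) + (2.6667)·(-3.6667) + (3.6667)·(1.3333) + (-3.3333)·(2.3333) + (-3.3333)·(1.3333)) / 5 = -15.3333/5 = -3.0667
  s[U,W] = ((0.6667)·(2.8333) + (-0.3333)·(2.8333) + (2.6667)·(0.8333) + (3.6667)·(1.8333) + (-3.3333)·(-4.1667) + (-3.3333)·(-4.1667)) / 5 = 37.6667/5 = 7.5333
  s[V,V] = ((1.3333)·(1.3333) + (-2.6667)·(-2.6667) + (-3.6667)·(-3.6667) + (1.3333)·(1.3333) + (2.3333)·(2.3333) + (1.3333)·(1.3333)) / 5 = 31.3333/5 = 6.2667
  s[V,W] = ((1.3333)·(2.8333) + (-2.6667)·(2.8333) + (-3.6667)·(0.8333) + (1.3333)·(1.8333) + (2.3333)·(-4.1667) + (1.3333)·(-4.1667)) / 5 = -19.6667/5 = -3.9333
  s[W,W] = ((2.8333)·(2.8333) + (2.8333)·(2.8333) + (0.8333)·(0.8333) + (1.8333)·(1.8333) + (-4.1667)·(-4.1667) + (-4.1667)·(-4.1667)) / 5 = 54.8333/5 = 10.9667
  Sample standard deviations s_i = √(s[i,i]):
  s(U) = √(8.6667) = 2.9439
  s(V) = √(6.2667) = 2.5033
  s(W) = √(10.9667) = 3.3116

Step 3 — r_{ij} = s_{ij} / (s_i · s_j):
  r[U,U] = 1 (diagonal).
  r[U,V] = -3.0667 / (2.9439 · 2.5033) = -3.0667 / 7.3696 = -0.4161
  r[U,W] = 7.5333 / (2.9439 · 3.3116) = 7.5333 / 9.7491 = 0.7727
  r[V,V] = 1 (diagonal).
  r[V,W] = -3.9333 / (2.5033 · 3.3116) = -3.9333 / 8.29 = -0.4745
  r[W,W] = 1 (diagonal).

R is symmetric with unit diagonal. Assembling:

R = [[1, -0.4161, 0.7727],
 [-0.4161, 1, -0.4745],
 [0.7727, -0.4745, 1]]


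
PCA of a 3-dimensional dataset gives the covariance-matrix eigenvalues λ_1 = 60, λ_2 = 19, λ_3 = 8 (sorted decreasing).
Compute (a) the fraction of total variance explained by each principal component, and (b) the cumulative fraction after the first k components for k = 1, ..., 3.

Step 1 — total variance = trace(Sigma) = Σ λ_i = 60 + 19 + 8 = 87.

Step 2 — fraction explained by component i = λ_i / Σ λ:
  PC1: 60/87 = 0.6897
  PC2: 19/87 = 0.2184
  PC3: 8/87 = 0.092

Step 3 — cumulative fraction after k components = (λ_1 + ... + λ_k) / Σ λ:
  k = 1: 60/87 = 0.6897
  k = 2: (60 + 19)/87 = 79/87 = 0.908
  k = 3: (60 + 19 + 8)/87 = 87/87 = 1

Summary (fraction, with percent):

explained: PC1 0.6897 (68.97%), PC2 0.2184 (21.84%), PC3 0.092 (9.2%);  cumulative: 0.6897, 0.908, 1


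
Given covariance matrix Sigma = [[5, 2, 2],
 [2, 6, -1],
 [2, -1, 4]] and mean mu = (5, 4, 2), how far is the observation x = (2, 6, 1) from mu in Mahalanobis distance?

Step 1 — centre the observation: (x - mu) = (-3, 2, -1).

Step 2 — invert Sigma (cofactor / det for 3×3, or solve directly):
  Sigma^{-1} = [[0.3433, -0.1493, -0.209],
 [-0.1493, 0.2388, 0.1343],
 [-0.209, 0.1343, 0.3881]].

Step 3 — form the quadratic (x - mu)^T · Sigma^{-1} · (x - mu):
  Sigma^{-1} · (x - mu) = (-1.1194, 0.791, 0.5075).
  (x - mu)^T · [Sigma^{-1} · (x - mu)] = (-3)·(-1.1194) + (2)·(0.791) + (-1)·(0.5075) = 4.4328.

Step 4 — take square root: d = √(4.4328) ≈ 2.1054.

d(x, mu) = √(4.4328) ≈ 2.1054


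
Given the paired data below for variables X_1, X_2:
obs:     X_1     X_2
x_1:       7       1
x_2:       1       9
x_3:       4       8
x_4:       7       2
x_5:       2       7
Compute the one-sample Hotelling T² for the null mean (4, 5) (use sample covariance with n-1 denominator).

Step 1 — sample mean vector:
  mean(X_1) = (7 + 1 + 4 + 7 + 2) / 5 = 21/5 = 4.2
  mean(X_2) = (1 + 9 + 8 + 2 + 7) / 5 = 27/5 = 5.4
  x̄ = (4.2, 5.4),  deviation x̄ - mu_0 = (4.2, 5.4) - (4, 5) = (0.2, 0.4).

Step 2 — sample covariance matrix, S[i,j] = (1/(n-1)) · Σ_k (x_{k,i} - mean_i) · (x_{k,j} - mean_j), divisor n-1 = 4:
  S[X_1,X_1] = ((2.8)·(2.8) + (-3.2)·(-3.2) + (-0.2)·(-0.2) + (2.8)·(2.8) + (-2.2)·(-2.2)) / 4 = 30.8/4 = 7.7
  S[X_1,X_2] = ((2.8)·(-4.4) + (-3.2)·(3.6) + (-0.2)·(2.6) + (2.8)·(-3.4) + (-2.2)·(1.6)) / 4 = -37.4/4 = -9.35
  S[X_2,X_2] = ((-4.4)·(-4.4) + (3.6)·(3.6) + (2.6)·(2.6) + (-3.4)·(-3.4) + (1.6)·(1.6)) / 4 = 53.2/4 = 13.3
  S = [[7.7, -9.35],
 [-9.35, 13.3]].

Step 3 — invert S. det(S) = 7.7·13.3 - (-9.35)² = 14.9875.
  S^{-1} = (1/det) · [[d, -b], [-b, a]] = [[0.8874, 0.6239],
 [0.6239, 0.5138]].

Step 4 — quadratic form (x̄ - mu_0)^T · S^{-1} · (x̄ - mu_0):
  S^{-1} · (x̄ - mu_0) = (0.427, 0.3303),
  (x̄ - mu_0)^T · [...] = (0.2)·(0.427) + (0.4)·(0.3303) = 0.2175.

Step 5 — scale by n: T² = 5 · 0.2175 = 1.0876.

T² ≈ 1.0876


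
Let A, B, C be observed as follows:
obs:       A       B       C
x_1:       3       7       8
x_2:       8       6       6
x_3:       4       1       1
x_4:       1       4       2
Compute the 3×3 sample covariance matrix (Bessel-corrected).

Step 1 — column means:
  mean(A) = (3 + 8 + 4 + 1) / 4 = 16/4 = 4
  mean(B) = (7 + 6 + 1 + 4) / 4 = 18/4 = 4.5
  mean(C) = (8 + 6 + 1 + 2) / 4 = 17/4 = 4.25

Step 2 — sample covariance S[i,j] = (1/(n-1)) · Σ_k (x_{k,i} - mean_i) · (x_{k,j} - mean_j), with n-1 = 3.
  S[A,A] = ((-1)·(-1) + (4)·(4) + (0)·(0) + (-3)·(-3)) / 3 = 26/3 = 8.6667
  S[A,B] = ((-1)·(2.5) + (4)·(1.5) + (0)·(-3.5) + (-3)·(-0.5)) / 3 = 5/3 = 1.6667
  S[A,C] = ((-1)·(3.75) + (4)·(1.75) + (0)·(-3.25) + (-3)·(-2.25)) / 3 = 10/3 = 3.3333
  S[B,B] = ((2.5)·(2.5) + (1.5)·(1.5) + (-3.5)·(-3.5) + (-0.5)·(-0.5)) / 3 = 21/3 = 7
  S[B,C] = ((2.5)·(3.75) + (1.5)·(1.75) + (-3.5)·(-3.25) + (-0.5)·(-2.25)) / 3 = 24.5/3 = 8.1667
  S[C,C] = ((3.75)·(3.75) + (1.75)·(1.75) + (-3.25)·(-3.25) + (-2.25)·(-2.25)) / 3 = 32.75/3 = 10.9167

S is symmetric (S[j,i] = S[i,j]). Assembling:

S = [[8.6667, 1.6667, 3.3333],
 [1.6667, 7, 8.1667],
 [3.3333, 8.1667, 10.9167]]


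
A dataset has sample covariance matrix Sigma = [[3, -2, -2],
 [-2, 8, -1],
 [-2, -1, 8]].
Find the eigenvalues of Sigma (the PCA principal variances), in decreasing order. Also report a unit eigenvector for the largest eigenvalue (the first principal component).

Step 1 — characteristic polynomial p(λ) = det(λI - Sigma) = λ³ - tr·λ² + c_1·λ - det, where tr = trace, c_1 = sum of the principal 2×2 minors, det = det(Sigma):
  tr = 3 + 8 + 8 = 19,
  c_1 = (3·8 - (-2)²) + (3·8 - (-2)²) + (8·8 - (-1)²) = 20 + 20 + 63 = 103,
  det = 3·(8·8 - (-1)²) - (-2)·((-2)·8 - (-1)·(-2)) + (-2)·((-2)·(-1) - 8·(-2)) = 3·(63) - (-2)·(-18) + (-2)·(18) = 117.
  So p(λ) = λ³ - 19λ² + 103λ - 117.
Step 2 — look for an integer root (rational root theorem: any rational root is an integer divisor of 117). Testing λ = 9:
  p(9) = 729 - 1539 + 927 - 117 = 0  ✓
  Dividing out (λ - 9): p(λ) = (λ - 9)(λ² - 10λ + 13).
Step 3 — remaining eigenvalues from the quadratic λ² - 10λ + 13 = 0:
  Δ = 10² - 4·13 = 100 - 52 = 48,  λ = (10 ± √48)/2 = (10 ± 6.9282)/2 ≈ 8.4641 or 1.5359.
  Sorted: λ_1 = 9,  λ_2 = 8.4641,  λ_3 = 1.5359  (check: sum = 19 = tr ✓).

Step 4 — unit eigenvector for λ_1 = 9: v spans the null space of (Sigma - λ_1 I), whose rows are
  r_1 = (-6, -2, -2),  r_2 = (-2, -1, -1),  r_3 = (-2, -1, -1).
  v is orthogonal to every row, so take v ∝ r_1 × r_2 = ((-2)·(-1) - (-2)·(-1), (-2)·(-2) - (-6)·(-1), (-6)·(-1) - (-2)·(-2)) = (0, -2, 2).
  Rescale (divide by 2; multiply by -1 so the first nonzero entry is positive): u = (0, 1, -1).
  ||u|| = √((0)² + (1)² + (-1)²) = √(2) ≈ 1.4142,  v_1 = u/||u|| ≈ (0, 0.7071, -0.7071) (||v_1|| = 1).

λ_1 = 9,  λ_2 = 8.4641,  λ_3 = 1.5359;  v_1 ≈ (0, 0.7071, -0.7071)


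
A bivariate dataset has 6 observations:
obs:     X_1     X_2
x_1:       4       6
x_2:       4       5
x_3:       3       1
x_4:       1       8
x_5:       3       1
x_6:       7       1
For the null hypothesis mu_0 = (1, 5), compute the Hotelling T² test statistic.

Step 1 — sample mean vector:
  mean(X_1) = (4 + 4 + 3 + 1 + 3 + 7) / 6 = 22/6 = 3.6667
  mean(X_2) = (6 + 5 + 1 + 8 + 1 + 1) / 6 = 22/6 = 3.6667
  x̄ = (3.6667, 3.6667),  deviation x̄ - mu_0 = (3.6667, 3.6667) - (1, 5) = (2.6667, -1.3333).

Step 2 — sample covariance matrix, S[i,j] = (1/(n-1)) · Σ_k (x_{k,i} - mean_i) · (x_{k,j} - mean_j), divisor n-1 = 5:
  S[X_1,X_1] = ((0.3333)·(0.3333) + (0.3333)·(0.3333) + (-0.6667)·(-0.6667) + (-2.6667)·(-2.6667) + (-0.6667)·(-0.6667) + (3.3333)·(3.3333)) / 5 = 19.3333/5 = 3.8667
  S[X_1,X_2] = ((0.3333)·(2.3333) + (0.3333)·(1.3333) + (-0.6667)·(-2.6667) + (-2.6667)·(4.3333) + (-0.6667)·(-2.6667) + (3.3333)·(-2.6667)) / 5 = -15.6667/5 = -3.1333
  S[X_2,X_2] = ((2.3333)·(2.3333) + (1.3333)·(1.3333) + (-2.6667)·(-2.6667) + (4.3333)·(4.3333) + (-2.6667)·(-2.6667) + (-2.6667)·(-2.6667)) / 5 = 47.3333/5 = 9.4667
  S = [[3.8667, -3.1333],
 [-3.1333, 9.4667]].

Step 3 — invert S. det(S) = 3.8667·9.4667 - (-3.1333)² = 26.7867.
  S^{-1} = (1/det) · [[d, -b], [-b, a]] = [[0.3534, 0.117],
 [0.117, 0.1444]].

Step 4 — quadratic form (x̄ - mu_0)^T · S^{-1} · (x̄ - mu_0):
  S^{-1} · (x̄ - mu_0) = (0.7865, 0.1195),
  (x̄ - mu_0)^T · [...] = (2.6667)·(0.7865) + (-1.3333)·(0.1195) = 1.9379.

Step 5 — scale by n: T² = 6 · 1.9379 = 11.6277.

T² ≈ 11.6277


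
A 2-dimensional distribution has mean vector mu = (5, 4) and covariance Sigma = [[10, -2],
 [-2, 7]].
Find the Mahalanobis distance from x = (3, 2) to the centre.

Step 1 — centre the observation: (x - mu) = (-2, -2).

Step 2 — invert Sigma. det(Sigma) = 10·7 - (-2)² = 66.
  Sigma^{-1} = (1/det) · [[d, -b], [-b, a]] = [[0.1061, 0.0303],
 [0.0303, 0.1515]].

Step 3 — form the quadratic (x - mu)^T · Sigma^{-1} · (x - mu):
  Sigma^{-1} · (x - mu) = (-0.2727, -0.3636).
  (x - mu)^T · [Sigma^{-1} · (x - mu)] = (-2)·(-0.2727) + (-2)·(-0.3636) = 1.2727.

Step 4 — take square root: d = √(1.2727) ≈ 1.1282.

d(x, mu) = √(1.2727) ≈ 1.1282


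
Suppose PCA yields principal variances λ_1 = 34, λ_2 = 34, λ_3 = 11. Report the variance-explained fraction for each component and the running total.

Step 1 — total variance = trace(Sigma) = Σ λ_i = 34 + 34 + 11 = 79.

Step 2 — fraction explained by component i = λ_i / Σ λ:
  PC1: 34/79 = 0.4304
  PC2: 34/79 = 0.4304
  PC3: 11/79 = 0.1392

Step 3 — cumulative fraction after k components = (λ_1 + ... + λ_k) / Σ λ:
  k = 1: 34/79 = 0.4304
  k = 2: (34 + 34)/79 = 68/79 = 0.8608
  k = 3: (34 + 34 + 11)/79 = 79/79 = 1

Summary (fraction, with percent):

explained: PC1 0.4304 (43.04%), PC2 0.4304 (43.04%), PC3 0.1392 (13.92%);  cumulative: 0.4304, 0.8608, 1


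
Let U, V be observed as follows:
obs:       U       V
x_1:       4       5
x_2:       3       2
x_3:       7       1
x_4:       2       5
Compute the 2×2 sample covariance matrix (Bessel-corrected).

Step 1 — column means:
  mean(U) = (4 + 3 + 7 + 2) / 4 = 16/4 = 4
  mean(V) = (5 + 2 + 1 + 5) / 4 = 13/4 = 3.25

Step 2 — sample covariance S[i,j] = (1/(n-1)) · Σ_k (x_{k,i} - mean_i) · (x_{k,j} - mean_j), with n-1 = 3.
  S[U,U] = ((0)·(0) + (-1)·(-1) + (3)·(3) + (-2)·(-2)) / 3 = 14/3 = 4.6667
  S[U,V] = ((0)·(1.75) + (-1)·(-1.25) + (3)·(-2.25) + (-2)·(1.75)) / 3 = -9/3 = -3
  S[V,V] = ((1.75)·(1.75) + (-1.25)·(-1.25) + (-2.25)·(-2.25) + (1.75)·(1.75)) / 3 = 12.75/3 = 4.25

S is symmetric (S[j,i] = S[i,j]). Assembling:

S = [[4.6667, -3],
 [-3, 4.25]]


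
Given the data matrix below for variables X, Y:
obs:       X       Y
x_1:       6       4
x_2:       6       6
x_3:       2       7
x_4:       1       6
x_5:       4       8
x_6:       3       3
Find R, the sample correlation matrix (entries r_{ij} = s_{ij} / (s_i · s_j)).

Step 1 — column means:
  mean(X) = (6 + 6 + 2 + 1 + 4 + 3) / 6 = 22/6 = 3.6667
  mean(Y) = (4 + 6 + 7 + 6 + 8 + 3) / 6 = 34/6 = 5.6667

Step 2 — sample variances and covariances s[i,j] = (1/(n-1)) · Σ_k (x_{k,i} - mean_i) · (x_{k,j} - mean_j), with n-1 = 5:
  s[X,X] = ((2.3333)·(2.3333) + (2.3333)·(2.3333) + (-1.6667)·(-1.6667) + (-2.6667)·(-2.6667) + (0.3333)·(0.3333) + (-0.6667)·(-0.6667)) / 5 = 21.3333/5 = 4.2667
  s[X,Y] = ((2.3333)·(-1.6667) + (2.3333)·(0.3333) + (-1.6667)·(1.3333) + (-2.6667)·(0.3333) + (0.3333)·(2.3333) + (-0.6667)·(-2.6667)) / 5 = -3.6667/5 = -0.7333
  s[Y,Y] = ((-1.6667)·(-1.6667) + (0.3333)·(0.3333) + (1.3333)·(1.3333) + (0.3333)·(0.3333) + (2.3333)·(2.3333) + (-2.6667)·(-2.6667)) / 5 = 17.3333/5 = 3.4667
  Sample standard deviations s_i = √(s[i,i]):
  s(X) = √(4.2667) = 2.0656
  s(Y) = √(3.4667) = 1.8619

Step 3 — r_{ij} = s_{ij} / (s_i · s_j):
  r[X,X] = 1 (diagonal).
  r[X,Y] = -0.7333 / (2.0656 · 1.8619) = -0.7333 / 3.8459 = -0.1907
  r[Y,Y] = 1 (diagonal).

R is symmetric with unit diagonal. Assembling:

R = [[1, -0.1907],
 [-0.1907, 1]]
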